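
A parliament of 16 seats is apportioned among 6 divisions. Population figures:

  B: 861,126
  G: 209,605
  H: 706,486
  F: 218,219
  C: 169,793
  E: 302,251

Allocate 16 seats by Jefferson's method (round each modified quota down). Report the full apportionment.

Standard divisor 2467480/16 ≈ 154217.5; standard quotas: B 5.584, G 1.359, H 4.581, F 1.415, C 1.101, E 1.960.
Rounding down gives 5, 1, 4, 1, 1, 1 = 13 seats, so the divisor must be adjusted.
With modified divisor 132200: modified quotas B 6.514, G 1.586, H 5.344, F 1.651, C 1.284, E 2.286.
Rounding down: B 6, G 1, H 5, F 1, C 1, E 2 (total 16).

B 6, G 1, H 5, F 1, C 1, E 2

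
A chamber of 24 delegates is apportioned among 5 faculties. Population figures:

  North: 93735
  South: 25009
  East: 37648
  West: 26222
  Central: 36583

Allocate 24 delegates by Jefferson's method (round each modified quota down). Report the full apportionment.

North: 11, South: 2, East: 4, West: 3, Central: 4

Standard divisor 219197/24 ≈ 9133.208; standard quotas: North 10.263, South 2.738, East 4.122, West 2.871, Central 4.005.
Rounding down gives 10, 2, 4, 2, 4 = 22 seats, so the divisor must be adjusted.
With modified divisor 8400: modified quotas North 11.159, South 2.977, East 4.482, West 3.122, Central 4.355.
Rounding down: North 11, South 2, East 4, West 3, Central 4 (total 24).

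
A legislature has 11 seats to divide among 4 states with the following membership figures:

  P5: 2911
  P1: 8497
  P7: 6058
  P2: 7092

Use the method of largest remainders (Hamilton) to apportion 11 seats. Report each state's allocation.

The standard divisor is 24558/11 ≈ 2232.545.
Standard quotas: P5 1.3039, P1 3.8060, P7 2.7135, P2 3.1766.
Lower quotas: P5 1, P1 3, P7 2, P2 3 (sum 9, leaving 2 seats).
Remainders in descending order: P1 0.8060, P7 0.7135, P5 0.3039, P2 0.1766.
Largest remainders: P1, P7 receive the extra seats.

P5: 1; P1: 4; P7: 3; P2: 3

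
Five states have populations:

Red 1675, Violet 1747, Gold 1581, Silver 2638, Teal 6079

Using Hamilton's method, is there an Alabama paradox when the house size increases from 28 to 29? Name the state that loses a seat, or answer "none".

Red

At 28 seats: Red 4, Violet 4, Gold 3, Silver 5, Teal 12.
At 29 seats: Red 3, Violet 4, Gold 3, Silver 6, Teal 13.
Red drops from 4 to 3.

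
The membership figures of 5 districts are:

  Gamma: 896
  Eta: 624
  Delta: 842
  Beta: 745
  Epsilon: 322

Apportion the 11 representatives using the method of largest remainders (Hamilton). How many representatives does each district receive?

Gamma 3, Eta 2, Delta 3, Beta 2, Epsilon 1

Total 3429; standard divisor 3429/11 ≈ 311.727.
Standard quotas: Gamma 2.874, Eta 2.002, Delta 2.701, Beta 2.390, Epsilon 1.033.
Lower quotas: Gamma 2, Eta 2, Delta 2, Beta 2, Epsilon 1 (sum 9, leaving 2 seats).
Remainders in descending order: Gamma 0.874, Delta 0.701, Beta 0.390, Epsilon 0.033, Eta 0.002.
Largest remainders: Gamma, Delta receive the extra seats.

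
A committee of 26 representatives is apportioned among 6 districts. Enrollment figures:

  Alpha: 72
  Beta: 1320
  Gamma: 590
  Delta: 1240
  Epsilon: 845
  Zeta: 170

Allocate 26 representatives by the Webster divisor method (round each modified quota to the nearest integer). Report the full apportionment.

Standard divisor 4237/26 ≈ 162.962; standard quotas: Alpha 0.442, Beta 8.100, Gamma 3.620, Delta 7.609, Epsilon 5.185, Zeta 1.043.
Rounding to the nearest integer gives Alpha 0, Beta 8, Gamma 4, Delta 8, Epsilon 5, Zeta 1 — total 26, matching the house size, so no adjustment is needed.

Alpha 0; Beta 8; Gamma 4; Delta 8; Epsilon 5; Zeta 1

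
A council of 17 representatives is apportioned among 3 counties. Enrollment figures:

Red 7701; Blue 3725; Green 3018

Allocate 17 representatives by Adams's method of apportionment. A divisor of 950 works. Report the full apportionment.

With modified divisor 950: modified quotas Red 8.106, Blue 3.921, Green 3.177.
Rounding up: Red 9, Blue 4, Green 4 (total 17).

Red 9, Blue 4, Green 4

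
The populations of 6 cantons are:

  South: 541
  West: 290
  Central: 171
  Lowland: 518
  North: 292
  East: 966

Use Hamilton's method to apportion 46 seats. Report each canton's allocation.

South=9; West=5; Central=3; Lowland=8; North=5; East=16

Total 2778; standard divisor 2778/46 ≈ 60.391.
Standard quotas: South 8.958, West 4.802, Central 2.832, Lowland 8.577, North 4.835, East 15.996.
Lower quotas: South 8, West 4, Central 2, Lowland 8, North 4, East 15 (sum 41, leaving 5 seats).
Remainders in descending order: East 0.996, South 0.958, North 0.835, Central 0.832, West 0.802, Lowland 0.577.
Largest remainders: East, South, North, Central, West receive the extra seats.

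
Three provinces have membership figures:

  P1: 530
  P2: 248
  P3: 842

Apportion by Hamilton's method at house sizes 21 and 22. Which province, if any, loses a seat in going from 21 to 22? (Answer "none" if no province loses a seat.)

none

At 21 seats: P1 7, P2 3, P3 11.
At 22 seats: P1 7, P2 3, P3 12.
No province's allocation decreased.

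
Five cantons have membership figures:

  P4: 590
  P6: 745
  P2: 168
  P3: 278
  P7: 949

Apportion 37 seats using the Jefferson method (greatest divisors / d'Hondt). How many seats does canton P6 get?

10

Standard divisor 2730/37 ≈ 73.784; standard quotas: P4 7.996, P6 10.097, P2 2.277, P3 3.768, P7 12.862.
Rounding down gives 7, 10, 2, 3, 12 = 34 seats, so the divisor must be adjusted.
With modified divisor 69: modified quotas P4 8.551, P6 10.797, P2 2.435, P3 4.029, P7 13.754.
Rounding down: P4 8, P6 10, P2 2, P3 4, P7 13 (total 37).
P6 receives 10.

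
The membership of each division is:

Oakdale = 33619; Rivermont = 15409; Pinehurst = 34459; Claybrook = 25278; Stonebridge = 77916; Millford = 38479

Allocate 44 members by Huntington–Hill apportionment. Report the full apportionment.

Oakdale: 7; Rivermont: 3; Pinehurst: 7; Claybrook: 5; Stonebridge: 15; Millford: 7

With divisor 5165: modified quotas Oakdale 6.509, Rivermont 2.983, Pinehurst 6.672, Claybrook 4.894, Stonebridge 15.085, Millford 7.450.
Geometric-mean thresholds: Oakdale √(6·7)=6.481, Rivermont √(2·3)=2.449, Pinehurst √(6·7)=6.481, Claybrook √(4·5)=4.472, Stonebridge √(15·16)=15.492, Millford √(7·8)=7.483.
Each quota rounded against its threshold gives Oakdale 7, Rivermont 3, Pinehurst 7, Claybrook 5, Stonebridge 15, Millford 7 (total 44).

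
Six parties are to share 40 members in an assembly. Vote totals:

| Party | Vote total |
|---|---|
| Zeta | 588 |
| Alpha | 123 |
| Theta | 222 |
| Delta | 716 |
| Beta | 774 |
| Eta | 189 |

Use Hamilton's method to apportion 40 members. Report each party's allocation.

Zeta=9, Alpha=2, Theta=3, Delta=11, Beta=12, Eta=3

Total 2612; standard divisor 2612/40 ≈ 65.3.
Standard quotas: Zeta 9.005, Alpha 1.884, Theta 3.400, Delta 10.965, Beta 11.853, Eta 2.894.
Lower quotas: Zeta 9, Alpha 1, Theta 3, Delta 10, Beta 11, Eta 2 (sum 36, leaving 4 seats).
Remainders in descending order: Delta 0.965, Eta 0.894, Alpha 0.884, Beta 0.853, Theta 0.400, Zeta 0.005.
The surplus seats go to Delta, Eta, Alpha, Beta.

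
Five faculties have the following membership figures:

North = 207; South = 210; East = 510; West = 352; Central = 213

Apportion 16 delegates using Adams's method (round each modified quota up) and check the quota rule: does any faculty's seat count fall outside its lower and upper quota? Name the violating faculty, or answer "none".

none

Standard quotas: North 2.220, South 2.252, East 5.469, West 3.775, Central 2.284.
Adams allocation: North 2, South 2, East 5, West 4, Central 3.
Every allocation lies between the lower and upper quota.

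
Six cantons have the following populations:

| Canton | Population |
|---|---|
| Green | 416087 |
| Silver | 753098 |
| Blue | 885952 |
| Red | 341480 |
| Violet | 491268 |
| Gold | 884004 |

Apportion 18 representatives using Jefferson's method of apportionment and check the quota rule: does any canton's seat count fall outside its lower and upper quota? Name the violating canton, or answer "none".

none

Standard quotas: Green 1.986, Silver 3.594, Blue 4.228, Red 1.630, Violet 2.344, Gold 4.219.
Jefferson allocation: Green 2, Silver 4, Blue 5, Red 1, Violet 2, Gold 4.
Every allocation lies between the lower and upper quota.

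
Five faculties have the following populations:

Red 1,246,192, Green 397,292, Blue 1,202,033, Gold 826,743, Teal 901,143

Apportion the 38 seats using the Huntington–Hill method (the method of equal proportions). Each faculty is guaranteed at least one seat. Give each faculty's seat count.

Red 10, Green 3, Blue 10, Gold 7, Teal 8

With divisor 119620: modified quotas Red 10.418, Green 3.321, Blue 10.049, Gold 6.911, Teal 7.533.
Geometric-mean thresholds: Red √(10·11)=10.488, Green √(3·4)=3.464, Blue √(10·11)=10.488, Gold √(6·7)=6.481, Teal √(7·8)=7.483.
Each quota rounded against its threshold gives Red 10, Green 3, Blue 10, Gold 7, Teal 8 (total 38).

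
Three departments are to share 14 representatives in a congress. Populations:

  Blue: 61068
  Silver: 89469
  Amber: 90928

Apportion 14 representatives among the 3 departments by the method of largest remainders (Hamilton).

Total 241465; standard divisor 241465/14 ≈ 17247.5.
Standard quotas: Blue 3.5407, Silver 5.1874, Amber 5.2720.
Lower quotas: Blue 3, Silver 5, Amber 5 (sum 13, leaving 1 seat).
Remainders in descending order: Blue 0.5407, Amber 0.2720, Silver 0.1874.
The surplus seat goes to Blue.

Blue: 4; Silver: 5; Amber: 5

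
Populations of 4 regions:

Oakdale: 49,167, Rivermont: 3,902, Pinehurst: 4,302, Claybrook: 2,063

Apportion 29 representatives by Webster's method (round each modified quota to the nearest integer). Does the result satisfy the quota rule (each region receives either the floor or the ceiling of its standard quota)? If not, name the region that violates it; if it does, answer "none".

Standard quotas: Oakdale 23.990, Rivermont 1.904, Pinehurst 2.099, Claybrook 1.007.
Webster allocation: Oakdale 24, Rivermont 2, Pinehurst 2, Claybrook 1.
Every allocation lies between the lower and upper quota.

none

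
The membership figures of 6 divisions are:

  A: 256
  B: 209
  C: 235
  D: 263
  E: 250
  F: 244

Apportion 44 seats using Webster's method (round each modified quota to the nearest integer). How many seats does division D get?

8

Standard divisor 1457/44 ≈ 33.114; standard quotas: A 7.731, B 6.312, C 7.097, D 7.942, E 7.550, F 7.369.
Rounding to the nearest integer gives A 8, B 6, C 7, D 8, E 8, F 7 — total 44, matching the house size, so no adjustment is needed.
D receives 8.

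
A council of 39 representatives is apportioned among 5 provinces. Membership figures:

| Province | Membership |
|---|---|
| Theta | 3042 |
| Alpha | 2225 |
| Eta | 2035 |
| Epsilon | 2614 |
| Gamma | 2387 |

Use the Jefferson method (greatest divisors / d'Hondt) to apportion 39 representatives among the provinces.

Standard divisor 12303/39 ≈ 315.462; standard quotas: Theta 9.643, Alpha 7.053, Eta 6.451, Epsilon 8.286, Gamma 7.567.
Rounding down gives 9, 7, 6, 8, 7 = 37 seats, so the divisor must be adjusted.
With modified divisor 295: modified quotas Theta 10.312, Alpha 7.542, Eta 6.898, Epsilon 8.861, Gamma 8.092.
Rounding down: Theta 10, Alpha 7, Eta 6, Epsilon 8, Gamma 8 (total 39).

Theta=10, Alpha=7, Eta=6, Epsilon=8, Gamma=8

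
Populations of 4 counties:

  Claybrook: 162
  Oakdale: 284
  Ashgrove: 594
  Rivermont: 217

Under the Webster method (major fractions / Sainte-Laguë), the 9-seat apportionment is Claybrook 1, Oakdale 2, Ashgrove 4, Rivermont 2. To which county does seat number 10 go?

Ashgrove

Priority for the next seat is population ÷ (current seats + 0.5).
Priorities: Claybrook 108.000, Oakdale 113.600, Ashgrove 132.000, Rivermont 86.800.
Highest priority: Ashgrove.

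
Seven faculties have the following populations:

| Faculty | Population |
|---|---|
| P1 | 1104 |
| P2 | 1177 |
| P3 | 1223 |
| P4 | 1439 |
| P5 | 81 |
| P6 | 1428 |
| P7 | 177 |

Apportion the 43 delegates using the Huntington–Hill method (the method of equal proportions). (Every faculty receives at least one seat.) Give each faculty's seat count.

P1: 7; P2: 8; P3: 8; P4: 9; P5: 1; P6: 9; P7: 1

With divisor 154: modified quotas P1 7.169, P2 7.643, P3 7.942, P4 9.344, P5 0.526, P6 9.273, P7 1.149.
Geometric-mean thresholds: P1 √(7·8)=7.483, P2 √(7·8)=7.483, P3 √(7·8)=7.483, P4 √(9·10)=9.487, P5 (min 1), P6 √(9·10)=9.487, P7 √(1·2)=1.414.
Each quota rounded against its threshold gives P1 7, P2 8, P3 8, P4 9, P5 1, P6 9, P7 1 (total 43).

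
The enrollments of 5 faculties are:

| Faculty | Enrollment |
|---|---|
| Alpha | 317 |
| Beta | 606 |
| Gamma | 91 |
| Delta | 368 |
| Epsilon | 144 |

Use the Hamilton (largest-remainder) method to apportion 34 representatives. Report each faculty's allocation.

The standard divisor is 1526/34 ≈ 44.882.
Standard quotas: Alpha 7.063, Beta 13.502, Gamma 2.028, Delta 8.199, Epsilon 3.208.
Lower quotas: Alpha 7, Beta 13, Gamma 2, Delta 8, Epsilon 3 (sum 33, leaving 1 seat).
Remainders in descending order: Beta 0.502, Epsilon 0.208, Delta 0.199, Alpha 0.063, Gamma 0.028.
The surplus seat goes to Beta.

Alpha=7, Beta=14, Gamma=2, Delta=8, Epsilon=3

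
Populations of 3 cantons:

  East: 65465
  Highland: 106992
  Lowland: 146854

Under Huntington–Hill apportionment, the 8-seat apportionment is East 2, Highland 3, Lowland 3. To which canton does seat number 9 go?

Priority for the next seat is population ÷ (√(s·(s+1))).
Priorities: East 26725.974, Highland 30885.930, Lowland 42393.098.
Highest priority: Lowland.

Lowland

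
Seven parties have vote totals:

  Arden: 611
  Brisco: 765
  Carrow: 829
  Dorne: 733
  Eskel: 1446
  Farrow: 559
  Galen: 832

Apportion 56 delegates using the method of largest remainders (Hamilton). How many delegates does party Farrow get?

6

Total 5775; standard divisor 5775/56 ≈ 103.125.
Standard quotas: Arden 5.925, Brisco 7.418, Carrow 8.039, Dorne 7.108, Eskel 14.022, Farrow 5.421, Galen 8.068.
Lower quotas: Arden 5, Brisco 7, Carrow 8, Dorne 7, Eskel 14, Farrow 5, Galen 8 (sum 54, leaving 2 seats).
Remainders in descending order: Arden 0.925, Farrow 0.421, Brisco 0.418, Dorne 0.108, Galen 0.068, Carrow 0.039, Eskel 0.022.
The surplus seats go to Arden, Farrow.
Farrow receives 6.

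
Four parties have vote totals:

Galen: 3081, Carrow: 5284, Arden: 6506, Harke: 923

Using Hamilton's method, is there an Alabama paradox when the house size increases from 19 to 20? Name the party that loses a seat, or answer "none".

none

At 19 seats: Galen 4, Carrow 6, Arden 8, Harke 1.
At 20 seats: Galen 4, Carrow 7, Arden 8, Harke 1.
No party's allocation decreased.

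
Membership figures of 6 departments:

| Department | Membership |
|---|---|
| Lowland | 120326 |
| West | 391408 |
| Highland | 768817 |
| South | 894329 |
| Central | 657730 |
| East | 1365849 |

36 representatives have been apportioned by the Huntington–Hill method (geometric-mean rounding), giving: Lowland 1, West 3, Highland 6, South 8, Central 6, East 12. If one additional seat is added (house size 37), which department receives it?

Highland

Priority for the next seat is population ÷ (√(s·(s+1))).
Priorities: Lowland 85083.331, West 112989.757, Highland 118631.039, South 105397.683, Central 101489.942, East 109355.439.
Highest priority: Highland.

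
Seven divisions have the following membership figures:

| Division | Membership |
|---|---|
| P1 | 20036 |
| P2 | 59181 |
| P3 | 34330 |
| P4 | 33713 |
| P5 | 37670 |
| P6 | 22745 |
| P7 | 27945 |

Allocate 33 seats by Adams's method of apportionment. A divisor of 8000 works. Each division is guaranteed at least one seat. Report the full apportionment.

With modified divisor 8000: modified quotas P1 2.505, P2 7.398, P3 4.291, P4 4.214, P5 4.709, P6 2.843, P7 3.493.
Rounding up: P1 3, P2 8, P3 5, P4 5, P5 5, P6 3, P7 4 (total 33).

P1 3, P2 8, P3 5, P4 5, P5 5, P6 3, P7 4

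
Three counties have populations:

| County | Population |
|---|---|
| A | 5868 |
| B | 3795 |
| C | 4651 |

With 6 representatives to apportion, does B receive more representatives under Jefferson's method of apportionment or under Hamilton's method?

Jefferson: A 3, B 1, C 2.
Hamilton: A 2, B 2, C 2.
B gets 1 under Jefferson and 2 under Hamilton.

Hamilton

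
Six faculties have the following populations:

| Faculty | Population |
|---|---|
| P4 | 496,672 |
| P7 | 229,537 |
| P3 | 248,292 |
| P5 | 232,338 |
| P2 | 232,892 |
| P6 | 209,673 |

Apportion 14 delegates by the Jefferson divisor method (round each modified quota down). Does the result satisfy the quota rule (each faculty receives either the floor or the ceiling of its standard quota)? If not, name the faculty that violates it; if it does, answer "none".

none

Standard quotas: P4 4.216, P7 1.948, P3 2.107, P5 1.972, P2 1.977, P6 1.780.
Jefferson allocation: P4 4, P7 2, P3 2, P5 2, P2 2, P6 2.
Every allocation lies between the lower and upper quota.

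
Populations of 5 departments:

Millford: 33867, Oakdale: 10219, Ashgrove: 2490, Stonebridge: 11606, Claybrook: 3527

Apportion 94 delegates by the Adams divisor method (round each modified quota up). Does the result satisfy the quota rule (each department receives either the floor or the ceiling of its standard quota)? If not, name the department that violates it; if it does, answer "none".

Millford

Standard quotas: Millford 51.589, Oakdale 15.566, Ashgrove 3.793, Stonebridge 17.679, Claybrook 5.373.
Adams allocation: Millford 50, Oakdale 16, Ashgrove 4, Stonebridge 18, Claybrook 6.
Millford has quota 51.589 (lower 51, upper 52) but receives 50 — outside the quota interval.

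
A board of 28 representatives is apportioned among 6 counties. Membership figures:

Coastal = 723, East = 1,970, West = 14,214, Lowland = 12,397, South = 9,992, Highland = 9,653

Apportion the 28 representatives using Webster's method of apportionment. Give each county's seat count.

Standard divisor 48949/28 ≈ 1748.179; standard quotas: Coastal 0.414, East 1.127, West 8.131, Lowland 7.091, South 5.716, Highland 5.522.
Rounding to the nearest integer gives Coastal 0, East 1, West 8, Lowland 7, South 6, Highland 6 — total 28, matching the house size, so no adjustment is needed.

Coastal=0; East=1; West=8; Lowland=7; South=6; Highland=6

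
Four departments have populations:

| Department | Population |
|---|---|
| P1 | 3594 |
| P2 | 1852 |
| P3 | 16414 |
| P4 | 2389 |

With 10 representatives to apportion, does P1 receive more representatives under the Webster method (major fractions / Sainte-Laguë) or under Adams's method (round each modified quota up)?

Webster: P1 1, P2 1, P3 7, P4 1.
Adams: P1 2, P2 1, P3 6, P4 1.
P1 gets 1 under Webster and 2 under Adams.

Adams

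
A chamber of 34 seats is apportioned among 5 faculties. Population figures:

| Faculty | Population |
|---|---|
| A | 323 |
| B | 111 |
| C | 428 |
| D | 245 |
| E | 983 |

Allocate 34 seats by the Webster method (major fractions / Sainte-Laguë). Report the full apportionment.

A=5, B=2, C=7, D=4, E=16

Standard divisor 2090/34 ≈ 61.471; standard quotas: A 5.255, B 1.806, C 6.963, D 3.986, E 15.991.
Rounding to the nearest integer gives A 5, B 2, C 7, D 4, E 16 — total 34, matching the house size, so no adjustment is needed.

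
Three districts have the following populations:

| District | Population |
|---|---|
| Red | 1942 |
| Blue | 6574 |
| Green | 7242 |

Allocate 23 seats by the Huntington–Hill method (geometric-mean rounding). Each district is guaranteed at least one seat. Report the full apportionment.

Red=3, Blue=10, Green=10

With divisor 692: modified quotas Red 2.806, Blue 9.500, Green 10.465.
Geometric-mean thresholds: Red √(2·3)=2.449, Blue √(9·10)=9.487, Green √(10·11)=10.488.
Each quota rounded against its threshold gives Red 3, Blue 10, Green 10 (total 23).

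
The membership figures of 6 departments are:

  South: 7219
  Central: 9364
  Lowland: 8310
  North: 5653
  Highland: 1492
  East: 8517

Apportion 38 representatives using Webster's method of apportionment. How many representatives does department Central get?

9

Standard divisor 40555/38 ≈ 1067.237; standard quotas: South 6.764, Central 8.774, Lowland 7.786, North 5.297, Highland 1.398, East 7.980.
Rounding to the nearest integer gives South 7, Central 9, Lowland 8, North 5, Highland 1, East 8 — total 38, matching the house size, so no adjustment is needed.
Central receives 9.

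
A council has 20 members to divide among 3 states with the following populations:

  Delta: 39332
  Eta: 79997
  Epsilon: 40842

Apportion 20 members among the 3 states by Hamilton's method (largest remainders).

Delta=5, Eta=10, Epsilon=5

Total 160171; standard divisor 160171/20 ≈ 8008.55.
Standard quotas: Delta 4.9113, Eta 9.9889, Epsilon 5.0998.
Lower quotas: Delta 4, Eta 9, Epsilon 5 (sum 18, leaving 2 seats).
Remainders in descending order: Eta 0.9889, Delta 0.9113, Epsilon 0.0998.
Largest remainders: Eta, Delta receive the extra seats.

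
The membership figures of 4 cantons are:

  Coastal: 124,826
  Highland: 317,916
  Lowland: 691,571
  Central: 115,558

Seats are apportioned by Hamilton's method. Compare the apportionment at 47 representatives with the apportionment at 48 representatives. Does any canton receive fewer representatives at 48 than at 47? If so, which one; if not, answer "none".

none

At 47 seats: Coastal 5, Highland 12, Lowland 26, Central 4.
At 48 seats: Coastal 5, Highland 12, Lowland 27, Central 4.
No canton's allocation decreased.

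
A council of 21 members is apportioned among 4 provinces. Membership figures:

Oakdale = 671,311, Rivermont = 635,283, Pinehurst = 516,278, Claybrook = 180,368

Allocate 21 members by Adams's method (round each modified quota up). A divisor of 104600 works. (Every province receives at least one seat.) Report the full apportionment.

With modified divisor 104600: modified quotas Oakdale 6.418, Rivermont 6.073, Pinehurst 4.936, Claybrook 1.724.
Rounding up: Oakdale 7, Rivermont 7, Pinehurst 5, Claybrook 2 (total 21).

Oakdale: 7; Rivermont: 7; Pinehurst: 5; Claybrook: 2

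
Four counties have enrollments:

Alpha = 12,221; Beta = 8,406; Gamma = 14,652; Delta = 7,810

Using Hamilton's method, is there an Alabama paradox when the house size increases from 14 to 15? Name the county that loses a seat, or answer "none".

none

At 14 seats: Alpha 4, Beta 3, Gamma 5, Delta 2.
At 15 seats: Alpha 4, Beta 3, Gamma 5, Delta 3.
No county's allocation decreased.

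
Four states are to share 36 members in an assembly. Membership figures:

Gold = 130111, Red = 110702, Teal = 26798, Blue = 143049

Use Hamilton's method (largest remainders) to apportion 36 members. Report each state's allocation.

Gold 11, Red 10, Teal 2, Blue 13

Total 410660; standard divisor 410660/36 ≈ 11407.222.
Standard quotas: Gold 11.4060, Red 9.7046, Teal 2.3492, Blue 12.5402.
Lower quotas: Gold 11, Red 9, Teal 2, Blue 12 (sum 34, leaving 2 seats).
Remainders in descending order: Red 0.7046, Blue 0.5402, Gold 0.4060, Teal 0.3492.
The surplus seats go to Red, Blue.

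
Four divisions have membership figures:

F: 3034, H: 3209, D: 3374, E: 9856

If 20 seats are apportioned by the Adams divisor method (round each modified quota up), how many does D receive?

4

Standard divisor 19473/20 ≈ 973.65; standard quotas: F 3.116, H 3.296, D 3.465, E 10.123.
Rounding up gives 4, 4, 4, 11 = 23 seats, so the divisor must be adjusted.
With modified divisor 1080: modified quotas F 2.809, H 2.971, D 3.124, E 9.126.
Rounding up: F 3, H 3, D 4, E 10 (total 20).
D receives 4.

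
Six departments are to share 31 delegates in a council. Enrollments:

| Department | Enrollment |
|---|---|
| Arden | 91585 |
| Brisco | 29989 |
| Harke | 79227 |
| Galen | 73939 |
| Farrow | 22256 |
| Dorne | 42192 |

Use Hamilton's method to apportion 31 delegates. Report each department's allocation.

Standard divisor: 339188 ÷ 31 ≈ 10941.548.
Standard quotas: Arden 8.3704, Brisco 2.7408, Harke 7.2409, Galen 6.7576, Farrow 2.0341, Dorne 3.8561.
Lower quotas: Arden 8, Brisco 2, Harke 7, Galen 6, Farrow 2, Dorne 3 (sum 28, leaving 3 seats).
Remainders in descending order: Dorne 0.8561, Galen 0.7576, Brisco 0.7408, Arden 0.3704, Harke 0.2409, Farrow 0.0341.
The surplus seats go to Dorne, Galen, Brisco.

Arden=8, Brisco=3, Harke=7, Galen=7, Farrow=2, Dorne=4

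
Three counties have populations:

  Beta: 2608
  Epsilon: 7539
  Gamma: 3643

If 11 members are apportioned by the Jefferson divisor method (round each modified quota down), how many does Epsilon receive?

Standard divisor 13790/11 ≈ 1253.636; standard quotas: Beta 2.080, Epsilon 6.014, Gamma 2.906.
Rounding down gives 2, 6, 2 = 10 seats, so the divisor must be adjusted.
With modified divisor 1100: modified quotas Beta 2.371, Epsilon 6.854, Gamma 3.312.
Rounding down: Beta 2, Epsilon 6, Gamma 3 (total 11).
Epsilon receives 6.

6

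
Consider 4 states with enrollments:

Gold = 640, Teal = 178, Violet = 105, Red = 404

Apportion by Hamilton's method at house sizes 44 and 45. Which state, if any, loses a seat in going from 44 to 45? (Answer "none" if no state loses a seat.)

At 44 seats: Gold 21, Teal 6, Violet 4, Red 13.
At 45 seats: Gold 22, Teal 6, Violet 3, Red 14.
Violet drops from 4 to 3.

Violet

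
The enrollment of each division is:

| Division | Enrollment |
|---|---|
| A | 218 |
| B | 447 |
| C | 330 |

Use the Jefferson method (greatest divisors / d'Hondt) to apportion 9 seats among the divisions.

A=2, B=4, C=3

Standard divisor 995/9 ≈ 110.556; standard quotas: A 1.972, B 4.043, C 2.985.
Rounding down gives 1, 4, 2 = 7 seats, so the divisor must be adjusted.
With modified divisor 100: modified quotas A 2.180, B 4.470, C 3.300.
Rounding down: A 2, B 4, C 3 (total 9).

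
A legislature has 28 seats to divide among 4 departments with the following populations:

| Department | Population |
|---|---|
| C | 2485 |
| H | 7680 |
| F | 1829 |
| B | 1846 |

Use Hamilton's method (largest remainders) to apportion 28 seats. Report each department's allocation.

C 5, H 15, F 4, B 4

Standard divisor: 13840 ÷ 28 ≈ 494.286.
Standard quotas: C 5.0275, H 15.5376, F 3.7003, B 3.7347.
Lower quotas: C 5, H 15, F 3, B 3 (sum 26, leaving 2 seats).
Remainders in descending order: B 0.7347, F 0.7003, H 0.5376, C 0.0275.
The surplus seats go to B, F.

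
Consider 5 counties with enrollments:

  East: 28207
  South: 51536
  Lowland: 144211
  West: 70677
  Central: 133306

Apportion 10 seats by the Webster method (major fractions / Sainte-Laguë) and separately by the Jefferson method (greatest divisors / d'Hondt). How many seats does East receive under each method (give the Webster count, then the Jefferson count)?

1 and 0

Webster: East 1, South 1, Lowland 3, West 2, Central 3.
Jefferson: East 0, South 1, Lowland 4, West 2, Central 3.
East gets 1 under Webster and 0 under Jefferson.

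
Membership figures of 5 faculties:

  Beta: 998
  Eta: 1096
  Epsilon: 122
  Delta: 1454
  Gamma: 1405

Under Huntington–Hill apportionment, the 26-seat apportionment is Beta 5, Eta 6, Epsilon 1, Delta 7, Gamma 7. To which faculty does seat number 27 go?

Priority for the next seat is population ÷ (√(s·(s+1))).
Priorities: Beta 182.209, Eta 169.116, Epsilon 86.267, Delta 194.299, Gamma 187.751.
Highest priority: Delta.

Delta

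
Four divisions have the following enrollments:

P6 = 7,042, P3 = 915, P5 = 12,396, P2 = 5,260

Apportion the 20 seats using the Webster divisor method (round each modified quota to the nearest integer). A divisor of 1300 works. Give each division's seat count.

With modified divisor 1300: modified quotas P6 5.417, P3 0.704, P5 9.535, P2 4.046.
Rounding to the nearest integer: P6 5, P3 1, P5 10, P2 4 (total 20).

P6 5, P3 1, P5 10, P2 4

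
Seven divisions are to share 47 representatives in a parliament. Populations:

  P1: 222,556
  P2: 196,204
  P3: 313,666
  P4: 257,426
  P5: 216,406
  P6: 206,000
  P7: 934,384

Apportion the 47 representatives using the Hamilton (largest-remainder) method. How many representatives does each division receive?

P1 5, P2 4, P3 6, P4 5, P5 4, P6 4, P7 19

The standard divisor is 2346642/47 ≈ 49928.553.
Standard quotas: P1 4.4575, P2 3.9297, P3 6.2823, P4 5.1559, P5 4.3343, P6 4.1259, P7 18.7144.
Lower quotas: P1 4, P2 3, P3 6, P4 5, P5 4, P6 4, P7 18 (sum 44, leaving 3 seats).
Remainders in descending order: P2 0.9297, P7 0.7144, P1 0.4575, P5 0.3343, P3 0.2823, P4 0.1559, P6 0.1259.
The surplus seats go to P2, P7, P1.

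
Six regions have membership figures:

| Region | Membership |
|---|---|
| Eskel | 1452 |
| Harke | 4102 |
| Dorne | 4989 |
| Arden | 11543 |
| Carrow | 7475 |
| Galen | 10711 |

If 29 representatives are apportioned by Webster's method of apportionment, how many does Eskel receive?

1

Standard divisor 40272/29 ≈ 1388.69; standard quotas: Eskel 1.046, Harke 2.954, Dorne 3.593, Arden 8.312, Carrow 5.383, Galen 7.713.
Rounding to the nearest integer gives Eskel 1, Harke 3, Dorne 4, Arden 8, Carrow 5, Galen 8 — total 29, matching the house size, so no adjustment is needed.
Eskel receives 1.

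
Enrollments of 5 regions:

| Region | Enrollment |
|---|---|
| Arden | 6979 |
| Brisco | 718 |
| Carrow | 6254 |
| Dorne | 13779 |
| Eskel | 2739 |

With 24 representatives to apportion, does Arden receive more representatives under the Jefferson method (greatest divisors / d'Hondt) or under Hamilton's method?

Jefferson

Jefferson: Arden 6, Brisco 0, Carrow 5, Dorne 11, Eskel 2.
Hamilton: Arden 5, Brisco 1, Carrow 5, Dorne 11, Eskel 2.
Arden gets 6 under Jefferson and 5 under Hamilton.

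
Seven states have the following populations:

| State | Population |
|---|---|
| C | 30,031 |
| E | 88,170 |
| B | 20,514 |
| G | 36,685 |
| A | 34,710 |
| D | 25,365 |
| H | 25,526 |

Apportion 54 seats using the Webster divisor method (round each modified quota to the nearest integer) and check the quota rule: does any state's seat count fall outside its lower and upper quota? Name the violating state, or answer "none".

Standard quotas: C 6.213, E 18.242, B 4.244, G 7.590, A 7.181, D 5.248, H 5.281.
Webster allocation: C 6, E 19, B 4, G 8, A 7, D 5, H 5.
Every allocation lies between the lower and upper quota.

none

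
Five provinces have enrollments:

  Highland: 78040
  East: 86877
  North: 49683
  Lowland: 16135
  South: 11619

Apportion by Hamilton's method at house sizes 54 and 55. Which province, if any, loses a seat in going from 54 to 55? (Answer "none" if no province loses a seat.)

At 54 seats: Highland 17, East 19, North 11, Lowland 4, South 3.
At 55 seats: Highland 18, East 20, North 11, Lowland 4, South 2.
South drops from 3 to 2.

South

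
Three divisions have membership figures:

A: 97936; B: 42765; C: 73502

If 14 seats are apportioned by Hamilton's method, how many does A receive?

6

Total 214203; standard divisor 214203/14 ≈ 15300.214.
Standard quotas: A 6.4010, B 2.7951, C 4.8040.
Lower quotas: A 6, B 2, C 4 (sum 12, leaving 2 seats).
Remainders in descending order: C 0.8040, B 0.7951, A 0.4010.
The surplus seats go to C, B.
A receives 6.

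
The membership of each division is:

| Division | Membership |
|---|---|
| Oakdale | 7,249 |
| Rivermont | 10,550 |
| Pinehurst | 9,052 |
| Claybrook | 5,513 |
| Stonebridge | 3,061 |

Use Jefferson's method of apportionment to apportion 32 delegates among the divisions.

Oakdale: 7, Rivermont: 10, Pinehurst: 8, Claybrook: 5, Stonebridge: 2

Standard divisor 35425/32 ≈ 1107.031; standard quotas: Oakdale 6.548, Rivermont 9.530, Pinehurst 8.177, Claybrook 4.980, Stonebridge 2.765.
Rounding down gives 6, 9, 8, 4, 2 = 29 seats, so the divisor must be adjusted.
With modified divisor 1030: modified quotas Oakdale 7.038, Rivermont 10.243, Pinehurst 8.788, Claybrook 5.352, Stonebridge 2.972.
Rounding down: Oakdale 7, Rivermont 10, Pinehurst 8, Claybrook 5, Stonebridge 2 (total 32).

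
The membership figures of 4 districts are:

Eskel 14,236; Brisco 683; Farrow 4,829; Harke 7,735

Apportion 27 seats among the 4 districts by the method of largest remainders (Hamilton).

Eskel=14, Brisco=1, Farrow=5, Harke=7

Total 27483; standard divisor 27483/27 ≈ 1017.889.
Standard quotas: Eskel 13.9858, Brisco 0.6710, Farrow 4.7441, Harke 7.5991.
Lower quotas: Eskel 13, Brisco 0, Farrow 4, Harke 7 (sum 24, leaving 3 seats).
Remainders in descending order: Eskel 0.9858, Farrow 0.7441, Brisco 0.6710, Harke 0.5991.
Largest remainders: Eskel, Farrow, Brisco receive the extra seats.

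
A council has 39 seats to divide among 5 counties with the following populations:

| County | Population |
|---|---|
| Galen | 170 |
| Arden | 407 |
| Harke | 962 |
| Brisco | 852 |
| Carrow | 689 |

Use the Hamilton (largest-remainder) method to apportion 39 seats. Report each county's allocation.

Total 3080; standard divisor 3080/39 ≈ 78.974.
Standard quotas: Galen 2.153, Arden 5.154, Harke 12.181, Brisco 10.788, Carrow 8.724.
Lower quotas: Galen 2, Arden 5, Harke 12, Brisco 10, Carrow 8 (sum 37, leaving 2 seats).
Remainders in descending order: Brisco 0.788, Carrow 0.724, Harke 0.181, Arden 0.154, Galen 0.153.
The surplus seats go to Brisco, Carrow.

Galen: 2, Arden: 5, Harke: 12, Brisco: 11, Carrow: 9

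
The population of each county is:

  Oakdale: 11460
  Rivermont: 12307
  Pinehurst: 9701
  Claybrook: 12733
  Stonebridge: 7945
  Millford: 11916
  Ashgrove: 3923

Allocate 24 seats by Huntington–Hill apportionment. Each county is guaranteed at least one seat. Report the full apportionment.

With divisor 2824: modified quotas Oakdale 4.058, Rivermont 4.358, Pinehurst 3.435, Claybrook 4.509, Stonebridge 2.813, Millford 4.220, Ashgrove 1.389.
Geometric-mean thresholds: Oakdale √(4·5)=4.472, Rivermont √(4·5)=4.472, Pinehurst √(3·4)=3.464, Claybrook √(4·5)=4.472, Stonebridge √(2·3)=2.449, Millford √(4·5)=4.472, Ashgrove √(1·2)=1.414.
Each quota rounded against its threshold gives Oakdale 4, Rivermont 4, Pinehurst 3, Claybrook 5, Stonebridge 3, Millford 4, Ashgrove 1 (total 24).

Oakdale 4, Rivermont 4, Pinehurst 3, Claybrook 5, Stonebridge 3, Millford 4, Ashgrove 1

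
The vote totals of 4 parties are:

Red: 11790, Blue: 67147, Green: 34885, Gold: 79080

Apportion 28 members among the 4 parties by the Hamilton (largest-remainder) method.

Red: 2, Blue: 10, Green: 5, Gold: 11

Standard divisor: 192902 ÷ 28 ≈ 6889.357.
Standard quotas: Red 1.7113, Blue 9.7465, Green 5.0636, Gold 11.4786.
Lower quotas: Red 1, Blue 9, Green 5, Gold 11 (sum 26, leaving 2 seats).
Remainders in descending order: Blue 0.7465, Red 0.7113, Gold 0.4786, Green 0.0636.
The surplus seats go to Blue, Red.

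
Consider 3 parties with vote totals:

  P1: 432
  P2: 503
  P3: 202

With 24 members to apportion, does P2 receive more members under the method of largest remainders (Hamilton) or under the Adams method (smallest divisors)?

Hamilton: P1 9, P2 11, P3 4.
Adams: P1 9, P2 10, P3 5.
P2 gets 11 under Hamilton and 10 under Adams.

Hamilton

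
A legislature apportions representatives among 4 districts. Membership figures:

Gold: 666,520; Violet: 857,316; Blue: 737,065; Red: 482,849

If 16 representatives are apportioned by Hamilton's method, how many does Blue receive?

4

The standard divisor is 2743750/16 ≈ 171484.375.
Standard quotas: Gold 3.8868, Violet 4.9994, Blue 4.2981, Red 2.8157.
Lower quotas: Gold 3, Violet 4, Blue 4, Red 2 (sum 13, leaving 3 seats).
Remainders in descending order: Violet 0.9994, Gold 0.8868, Red 0.8157, Blue 0.2981.
The surplus seats go to Violet, Gold, Red.
Blue receives 4.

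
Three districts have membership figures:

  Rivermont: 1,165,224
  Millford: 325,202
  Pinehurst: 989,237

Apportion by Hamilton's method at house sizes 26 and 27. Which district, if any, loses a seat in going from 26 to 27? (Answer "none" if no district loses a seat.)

At 26 seats: Rivermont 12, Millford 4, Pinehurst 10.
At 27 seats: Rivermont 13, Millford 3, Pinehurst 11.
Millford drops from 4 to 3.

Millford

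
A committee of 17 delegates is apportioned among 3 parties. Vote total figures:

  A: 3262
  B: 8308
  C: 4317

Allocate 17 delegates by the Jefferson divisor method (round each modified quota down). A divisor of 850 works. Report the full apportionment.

With modified divisor 850: modified quotas A 3.838, B 9.774, C 5.079.
Rounding down: A 3, B 9, C 5 (total 17).

A 3; B 9; C 5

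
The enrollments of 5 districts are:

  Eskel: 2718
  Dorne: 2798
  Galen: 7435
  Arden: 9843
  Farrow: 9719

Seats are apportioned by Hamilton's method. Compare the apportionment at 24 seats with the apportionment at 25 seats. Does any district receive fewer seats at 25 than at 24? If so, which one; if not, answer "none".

At 24 seats: Eskel 2, Dorne 2, Galen 6, Arden 7, Farrow 7.
At 25 seats: Eskel 2, Dorne 2, Galen 6, Arden 8, Farrow 7.
No district's allocation decreased.

none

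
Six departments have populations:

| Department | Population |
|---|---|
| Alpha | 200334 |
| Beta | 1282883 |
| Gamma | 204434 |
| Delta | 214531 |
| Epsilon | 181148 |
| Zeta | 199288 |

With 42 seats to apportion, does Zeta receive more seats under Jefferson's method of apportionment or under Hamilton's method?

Hamilton

Jefferson: Alpha 3, Beta 25, Gamma 4, Delta 4, Epsilon 3, Zeta 3.
Hamilton: Alpha 4, Beta 23, Gamma 4, Delta 4, Epsilon 3, Zeta 4.
Zeta gets 3 under Jefferson and 4 under Hamilton.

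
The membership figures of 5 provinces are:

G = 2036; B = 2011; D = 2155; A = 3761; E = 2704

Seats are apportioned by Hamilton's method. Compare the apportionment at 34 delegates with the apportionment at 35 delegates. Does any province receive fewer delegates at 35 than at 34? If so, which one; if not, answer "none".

At 34 seats: G 6, B 5, D 6, A 10, E 7.
At 35 seats: G 6, B 6, D 6, A 10, E 7.
No province's allocation decreased.

none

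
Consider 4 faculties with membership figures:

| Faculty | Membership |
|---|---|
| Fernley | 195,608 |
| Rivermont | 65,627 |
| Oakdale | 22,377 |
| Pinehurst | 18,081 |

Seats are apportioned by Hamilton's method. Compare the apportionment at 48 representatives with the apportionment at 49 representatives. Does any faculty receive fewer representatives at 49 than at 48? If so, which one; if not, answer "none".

At 48 seats: Fernley 31, Rivermont 10, Oakdale 4, Pinehurst 3.
At 49 seats: Fernley 32, Rivermont 11, Oakdale 3, Pinehurst 3.
Oakdale drops from 4 to 3.

Oakdale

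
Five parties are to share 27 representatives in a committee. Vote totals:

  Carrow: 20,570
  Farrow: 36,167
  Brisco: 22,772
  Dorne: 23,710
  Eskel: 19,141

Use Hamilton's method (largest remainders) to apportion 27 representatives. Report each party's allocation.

Standard divisor: 122360 ÷ 27 ≈ 4531.852.
Standard quotas: Carrow 4.5390, Farrow 7.9806, Brisco 5.0249, Dorne 5.2319, Eskel 4.2237.
Lower quotas: Carrow 4, Farrow 7, Brisco 5, Dorne 5, Eskel 4 (sum 25, leaving 2 seats).
Remainders in descending order: Farrow 0.9806, Carrow 0.5390, Dorne 0.2319, Eskel 0.2237, Brisco 0.0249.
The surplus seats go to Farrow, Carrow.

Carrow 5, Farrow 8, Brisco 5, Dorne 5, Eskel 4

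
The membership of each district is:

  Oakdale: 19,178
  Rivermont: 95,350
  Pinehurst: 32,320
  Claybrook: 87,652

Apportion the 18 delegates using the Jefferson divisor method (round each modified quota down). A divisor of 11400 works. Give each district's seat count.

With modified divisor 11400: modified quotas Oakdale 1.682, Rivermont 8.364, Pinehurst 2.835, Claybrook 7.689.
Rounding down: Oakdale 1, Rivermont 8, Pinehurst 2, Claybrook 7 (total 18).

Oakdale: 1, Rivermont: 8, Pinehurst: 2, Claybrook: 7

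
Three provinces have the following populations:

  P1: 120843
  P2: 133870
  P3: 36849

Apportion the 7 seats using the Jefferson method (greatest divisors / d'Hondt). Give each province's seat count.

P1=3, P2=3, P3=1

Standard divisor 291562/7 ≈ 41651.714; standard quotas: P1 2.901, P2 3.214, P3 0.885.
Rounding down gives 2, 3, 0 = 5 seats, so the divisor must be adjusted.
With modified divisor 35200: modified quotas P1 3.433, P2 3.803, P3 1.047.
Rounding down: P1 3, P2 3, P3 1 (total 7).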